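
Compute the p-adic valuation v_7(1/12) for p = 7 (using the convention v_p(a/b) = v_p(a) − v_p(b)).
v_7(1/12) = 0

Factor powers of 7 from the numerator and denominator of the reduced fraction: 1 = 7^0 · 1 and 12 = 7^0 · 12. Apply v_p(a/b) = v_p(a) − v_p(b): v_7(1/12) = 0 − 0 = 0.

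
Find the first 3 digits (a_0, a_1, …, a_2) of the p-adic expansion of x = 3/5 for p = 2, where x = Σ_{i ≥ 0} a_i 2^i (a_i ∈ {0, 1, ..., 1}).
(a_0, …, a_2) = (1, 1, 1)

v_2(3/5) = 0 (numerator and denominator both coprime to 2), so x ∈ ℤ_2^×. Compute digits iteratively via a_i = x_i mod 2, x_{i+1} = (x_i − a_i)/2, with x_0 = x:
  x_0 = 3/5;  a_0 = 1;  x_1 = (x_0 − 1)/2 = -1/5
  x_1 = -1/5;  a_1 = 1;  x_2 = (x_1 − 1)/2 = -3/5
  x_2 = -3/5;  a_2 = 1;  x_3 = (x_2 − 1)/2 = -4/5
Digits: (1, 1, 1).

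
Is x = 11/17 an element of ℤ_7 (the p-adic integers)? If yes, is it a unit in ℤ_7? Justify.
x ∈ ℤ_7^× (unit); v_7(x) = 0

ℤ_7 = {x ∈ ℚ_7 : v_7(x) ≥ 0} and ℤ_7^× = {x ∈ ℤ_7 : v_7(x) = 0}. Here v_7(11/17) = v_7(num) − v_7(den) = 0; compare against these criteria.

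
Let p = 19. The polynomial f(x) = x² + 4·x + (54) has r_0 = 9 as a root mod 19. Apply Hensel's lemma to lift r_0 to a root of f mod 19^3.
r_2 = 6089 (mod 6859)

Hensel: r_{i+1} = r_i − f(r_i)·(f′(r_i))^{-1} mod 19^{i+2}, f′(x) = 2x + 4. Iterate:
  r_0 = 9 (mod 19)
  r_1 = 313 (mod 361)
  r_2 = 6089 (mod 6859)
Final: r = 6089 satisfies f(r) ≡ 0 mod 19^3.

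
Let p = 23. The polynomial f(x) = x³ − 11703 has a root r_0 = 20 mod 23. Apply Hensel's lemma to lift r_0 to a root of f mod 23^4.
r_3 = 143908 (mod 279841)

Hensel: r_{i+1} = r_i − f(r_i)/f′(r_i) mod 23^{i+2}, where f′(x) = 3x². Iterate:
  r_0 = 20 (mod 23)
  r_1 = 20 (mod 529)
  r_2 = 10071 (mod 12167)
  r_3 = 143908 (mod 279841)
Final: r = 143908 with f(r) ≡ 0 mod 23^4.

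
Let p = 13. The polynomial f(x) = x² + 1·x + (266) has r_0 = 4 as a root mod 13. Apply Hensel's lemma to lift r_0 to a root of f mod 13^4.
r_3 = 3371 (mod 28561)

Hensel: r_{i+1} = r_i − f(r_i)·(f′(r_i))^{-1} mod 13^{i+2}, f′(x) = 2x + 1. Iterate:
  r_0 = 4 (mod 13)
  r_1 = 160 (mod 169)
  r_2 = 1174 (mod 2197)
  r_3 = 3371 (mod 28561)
Final: r = 3371 satisfies f(r) ≡ 0 mod 13^4.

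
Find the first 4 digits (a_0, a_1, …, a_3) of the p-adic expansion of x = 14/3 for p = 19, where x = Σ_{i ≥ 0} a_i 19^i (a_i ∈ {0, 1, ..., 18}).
(a_0, …, a_3) = (11, 6, 6, 6)

v_19(14/3) = 0 (numerator and denominator both coprime to 19), so x ∈ ℤ_19^×. Compute digits iteratively via a_i = x_i mod 19, x_{i+1} = (x_i − a_i)/19, with x_0 = x:
  x_0 = 14/3;  a_0 = 11;  x_1 = (x_0 − 11)/19 = -1/3
  x_1 = -1/3;  a_1 = 6;  x_2 = (x_1 − 6)/19 = -1/3
  x_2 = -1/3;  a_2 = 6;  x_3 = (x_2 − 6)/19 = -1/3
  x_3 = -1/3;  a_3 = 6;  x_4 = (x_3 − 6)/19 = -1/3
Digits: (11, 6, 6, 6).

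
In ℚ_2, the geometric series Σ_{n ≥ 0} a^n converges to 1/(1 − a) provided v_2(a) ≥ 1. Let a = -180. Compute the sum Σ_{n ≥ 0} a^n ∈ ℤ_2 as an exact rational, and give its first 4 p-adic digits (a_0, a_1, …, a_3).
Σ a^n = 1/(1 − a) = 1/181;  first 4 digits = (1, 0, 1, 1)

v_2(a) = 2 ≥ 1, so the series converges in ℤ_2 to 1/(1 − a) = 1/(1 − (-180)) = 1/181. Expand this rational in ℤ_2: compute digits iteratively via d_i = x_i mod 2, x_{i+1} = (x_i − d_i)/2. The first 4 digits are (1, 0, 1, 1).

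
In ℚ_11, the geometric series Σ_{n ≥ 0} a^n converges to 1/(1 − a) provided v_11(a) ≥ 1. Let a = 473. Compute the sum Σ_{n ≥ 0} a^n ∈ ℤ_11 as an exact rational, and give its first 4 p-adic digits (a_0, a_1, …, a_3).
Σ a^n = 1/(1 − a) = -1/472;  first 4 digits = (1, 10, 4, 2)

v_11(a) = 1 ≥ 1, so the series converges in ℤ_11 to 1/(1 − a) = 1/(1 − 473) = -1/472. Expand this rational in ℤ_11: compute digits iteratively via d_i = x_i mod 11, x_{i+1} = (x_i − d_i)/11. The first 4 digits are (1, 10, 4, 2).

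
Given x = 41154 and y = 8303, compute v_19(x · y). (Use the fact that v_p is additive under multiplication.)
v_19(341701662) = 5

v_p(x) = 3 (factor: 41154 = 19^3 · 6); v_p(y) = 2 (factor: 8303 = 19^2 · 23). Additivity: v_p(xy) = v_p(x) + v_p(y) = 3 + 2 = 5. (Direct check: xy = 341701662 = 19^5 · (138).)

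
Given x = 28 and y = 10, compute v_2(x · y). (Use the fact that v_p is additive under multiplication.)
v_2(280) = 3

v_p(x) = 2 (factor: 28 = 2^2 · 7); v_p(y) = 1 (factor: 10 = 2^1 · 5). Additivity: v_p(xy) = v_p(x) + v_p(y) = 2 + 1 = 3. (Direct check: xy = 280 = 2^3 · (35).)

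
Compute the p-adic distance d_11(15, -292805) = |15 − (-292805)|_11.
d_11(15, -292805) = 1/14641

Step 1 — x − y = 15 − (-292805) = 292820. Step 2 — v_11(292820) = 4 (factor: 292820 = (11^4 · 20); the sign does not affect v_p). Step 3 — |x − y|_11 = 11^{-4} = 1/14641.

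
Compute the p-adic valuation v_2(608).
v_2(608) = 5

v_2(n) is the largest exponent k such that 2^k divides n. Factor out: 608 = 2^5 · 19. (Sign doesn't affect v_p.) So v_2(608) = 5.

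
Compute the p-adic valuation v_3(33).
v_3(33) = 1

v_3(n) is the largest exponent k such that 3^k divides n. Factor out: 33 = 3^1 · 11. (Sign doesn't affect v_p.) So v_3(33) = 1.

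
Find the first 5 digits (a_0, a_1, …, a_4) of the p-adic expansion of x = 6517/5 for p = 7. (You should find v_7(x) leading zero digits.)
(a_0, …, a_4) = (0, 0, 0, 1, 6)

v_7(6517/5) = 3, so a_0 = ... = a_2 = 0. Factor out: x = 7^3 · u with u = 19/5 a unit in ℤ_7. Expand u iteratively via a_{v+i} = u_i mod 7, u_{i+1} = (u_i − a_{v+i})/7:
  u_0 = 19/5;  a_3 = 1;  u_1 = (u_0 − 1)/7 = 2/5
  u_1 = 2/5;  a_4 = 6;  u_2 = (u_1 − 6)/7 = -4/5
Digits: (0, 0, 0, 1, 6).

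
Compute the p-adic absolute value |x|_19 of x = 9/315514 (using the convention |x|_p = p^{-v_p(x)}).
|9/315514|_19 = 6859

Step 1 — compute v_19(x) by factoring powers of 19 out of the numerator and denominator: v_19(9/315514) = -3. Step 2 — apply |x|_p = p^{-v_p(x)} = 19^{3} = 6859.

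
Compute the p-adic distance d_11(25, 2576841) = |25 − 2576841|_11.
d_11(25, 2576841) = 1/161051

Step 1 — x − y = 25 − 2576841 = -2576816. Step 2 — v_11(-2576816) = 5 (factor: -2576816 = −(11^5 · 16); the sign does not affect v_p). Step 3 — |x − y|_11 = 11^{-5} = 1/161051.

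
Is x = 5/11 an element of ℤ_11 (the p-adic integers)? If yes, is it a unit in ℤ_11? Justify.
x ∉ ℤ_11 (v_11(x) = -1 < 0)

ℤ_11 = {x ∈ ℚ_11 : v_11(x) ≥ 0} and ℤ_11^× = {x ∈ ℤ_11 : v_11(x) = 0}. Here v_11(5/11) = v_11(num) − v_11(den) = -1; compare against these criteria.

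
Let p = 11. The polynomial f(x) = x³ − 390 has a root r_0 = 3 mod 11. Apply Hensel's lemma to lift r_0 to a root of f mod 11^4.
r_3 = 3270 (mod 14641)

Hensel: r_{i+1} = r_i − f(r_i)/f′(r_i) mod 11^{i+2}, where f′(x) = 3x². Iterate:
  r_0 = 3 (mod 11)
  r_1 = 3 (mod 121)
  r_2 = 608 (mod 1331)
  r_3 = 3270 (mod 14641)
Final: r = 3270 with f(r) ≡ 0 mod 11^4.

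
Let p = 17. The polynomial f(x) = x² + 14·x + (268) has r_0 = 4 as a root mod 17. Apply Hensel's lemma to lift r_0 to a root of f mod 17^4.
r_3 = 39529 (mod 83521)

Hensel: r_{i+1} = r_i − f(r_i)·(f′(r_i))^{-1} mod 17^{i+2}, f′(x) = 2x + 14. Iterate:
  r_0 = 4 (mod 17)
  r_1 = 225 (mod 289)
  r_2 = 225 (mod 4913)
  r_3 = 39529 (mod 83521)
Final: r = 39529 satisfies f(r) ≡ 0 mod 17^4.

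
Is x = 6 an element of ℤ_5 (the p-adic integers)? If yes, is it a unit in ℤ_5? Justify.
x ∈ ℤ_5^× (unit); v_5(x) = 0

ℤ_5 = {x ∈ ℚ_5 : v_5(x) ≥ 0} and ℤ_5^× = {x ∈ ℤ_5 : v_5(x) = 0}. Here v_5(6) = v_5(num) − v_5(den) = 0; compare against these criteria.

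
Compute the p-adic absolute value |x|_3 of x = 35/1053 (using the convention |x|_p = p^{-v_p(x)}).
|35/1053|_3 = 81

Step 1 — compute v_3(x) by factoring powers of 3 out of the numerator and denominator: v_3(35/1053) = -4. Step 2 — apply |x|_p = p^{-v_p(x)} = 3^{4} = 81.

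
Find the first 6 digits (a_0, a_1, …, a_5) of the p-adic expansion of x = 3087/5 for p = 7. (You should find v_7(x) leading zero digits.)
(a_0, …, a_5) = (0, 0, 0, 6, 5, 2)

v_7(3087/5) = 3, so a_0 = ... = a_2 = 0. Factor out: x = 7^3 · u with u = 9/5 a unit in ℤ_7. Expand u iteratively via a_{v+i} = u_i mod 7, u_{i+1} = (u_i − a_{v+i})/7:
  u_0 = 9/5;  a_3 = 6;  u_1 = (u_0 − 6)/7 = -3/5
  u_1 = -3/5;  a_4 = 5;  u_2 = (u_1 − 5)/7 = -4/5
  u_2 = -4/5;  a_5 = 2;  u_3 = (u_2 − 2)/7 = -2/5
Digits: (0, 0, 0, 6, 5, 2).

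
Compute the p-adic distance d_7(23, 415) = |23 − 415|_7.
d_7(23, 415) = 1/49

Step 1 — x − y = 23 − 415 = -392. Step 2 — v_7(-392) = 2 (factor: -392 = −(7^2 · 8); the sign does not affect v_p). Step 3 — |x − y|_7 = 7^{-2} = 1/49.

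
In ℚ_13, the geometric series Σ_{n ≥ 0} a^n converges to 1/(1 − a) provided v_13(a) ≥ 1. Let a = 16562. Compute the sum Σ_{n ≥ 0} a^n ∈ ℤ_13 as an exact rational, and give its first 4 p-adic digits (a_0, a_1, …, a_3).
Σ a^n = 1/(1 − a) = -1/16561;  first 4 digits = (1, 0, 7, 7)

v_13(a) = 2 ≥ 1, so the series converges in ℤ_13 to 1/(1 − a) = 1/(1 − 16562) = -1/16561. Expand this rational in ℤ_13: compute digits iteratively via d_i = x_i mod 13, x_{i+1} = (x_i − d_i)/13. The first 4 digits are (1, 0, 7, 7).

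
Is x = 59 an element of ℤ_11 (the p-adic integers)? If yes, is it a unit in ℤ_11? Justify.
x ∈ ℤ_11^× (unit); v_11(x) = 0

ℤ_11 = {x ∈ ℚ_11 : v_11(x) ≥ 0} and ℤ_11^× = {x ∈ ℤ_11 : v_11(x) = 0}. Here v_11(59) = v_11(num) − v_11(den) = 0; compare against these criteria.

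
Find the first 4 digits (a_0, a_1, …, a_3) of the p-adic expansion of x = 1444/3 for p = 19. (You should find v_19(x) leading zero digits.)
(a_0, …, a_3) = (0, 0, 14, 12)

v_19(1444/3) = 2, so a_0 = ... = a_1 = 0. Factor out: x = 19^2 · u with u = 4/3 a unit in ℤ_19. Expand u iteratively via a_{v+i} = u_i mod 19, u_{i+1} = (u_i − a_{v+i})/19:
  u_0 = 4/3;  a_2 = 14;  u_1 = (u_0 − 14)/19 = -2/3
  u_1 = -2/3;  a_3 = 12;  u_2 = (u_1 − 12)/19 = -2/3
Digits: (0, 0, 14, 12).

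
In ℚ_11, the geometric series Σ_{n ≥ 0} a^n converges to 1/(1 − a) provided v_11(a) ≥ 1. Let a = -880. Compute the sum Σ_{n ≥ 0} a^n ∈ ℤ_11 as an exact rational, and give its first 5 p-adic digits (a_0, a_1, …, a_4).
Σ a^n = 1/(1 − a) = 1/881;  first 5 digits = (1, 8, 1, 4, 8)

v_11(a) = 1 ≥ 1, so the series converges in ℤ_11 to 1/(1 − a) = 1/(1 − (-880)) = 1/881. Expand this rational in ℤ_11: compute digits iteratively via d_i = x_i mod 11, x_{i+1} = (x_i − d_i)/11. The first 5 digits are (1, 8, 1, 4, 8).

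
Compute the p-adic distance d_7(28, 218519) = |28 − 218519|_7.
d_7(28, 218519) = 1/16807

Step 1 — x − y = 28 − 218519 = -218491. Step 2 — v_7(-218491) = 5 (factor: -218491 = −(7^5 · 13); the sign does not affect v_p). Step 3 — |x − y|_7 = 7^{-5} = 1/16807.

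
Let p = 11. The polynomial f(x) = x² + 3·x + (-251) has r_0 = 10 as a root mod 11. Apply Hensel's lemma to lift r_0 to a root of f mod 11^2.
r_1 = 10 (mod 121)

Hensel: r_{i+1} = r_i − f(r_i)·(f′(r_i))^{-1} mod 11^{i+2}, f′(x) = 2x + 3. Iterate:
  r_0 = 10 (mod 11)
  r_1 = 10 (mod 121)
Final: r = 10 satisfies f(r) ≡ 0 mod 11^2.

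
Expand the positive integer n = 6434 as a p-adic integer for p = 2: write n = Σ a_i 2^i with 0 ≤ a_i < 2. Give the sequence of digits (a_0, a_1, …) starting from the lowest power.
(a_0, a_1, …) = (0, 1, 0, 0, 0, 1, 0, 0, 1, 0, 0, 1, 1)

Repeated division by 2 gives the digits low-to-high: 6434 = 1·2^1 + 1·2^5 + 1·2^8 + 1·2^11 + 1·2^12. Digit sequence: (0, 1, 0, 0, 0, 1, 0, 0, 1, 0, 0, 1, 1).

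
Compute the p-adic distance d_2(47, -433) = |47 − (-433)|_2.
d_2(47, -433) = 1/32

Step 1 — x − y = 47 − (-433) = 480. Step 2 — v_2(480) = 5 (factor: 480 = (2^5 · 15); the sign does not affect v_p). Step 3 — |x − y|_2 = 2^{-5} = 1/32.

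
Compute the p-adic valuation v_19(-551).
v_19(-551) = 1

v_19(n) is the largest exponent k such that 19^k divides n. Factor out: -551 = -19^1 · 29. (Sign doesn't affect v_p.) So v_19(-551) = 1.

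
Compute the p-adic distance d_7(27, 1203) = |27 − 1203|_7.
d_7(27, 1203) = 1/49

Step 1 — x − y = 27 − 1203 = -1176. Step 2 — v_7(-1176) = 2 (factor: -1176 = −(7^2 · 24); the sign does not affect v_p). Step 3 — |x − y|_7 = 7^{-2} = 1/49.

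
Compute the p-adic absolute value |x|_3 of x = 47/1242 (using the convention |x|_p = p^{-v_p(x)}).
|47/1242|_3 = 27

Step 1 — compute v_3(x) by factoring powers of 3 out of the numerator and denominator: v_3(47/1242) = -3. Step 2 — apply |x|_p = p^{-v_p(x)} = 3^{3} = 27.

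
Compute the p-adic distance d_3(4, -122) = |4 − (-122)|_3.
d_3(4, -122) = 1/9

Step 1 — x − y = 4 − (-122) = 126. Step 2 — v_3(126) = 2 (factor: 126 = (3^2 · 14); the sign does not affect v_p). Step 3 — |x − y|_3 = 3^{-2} = 1/9.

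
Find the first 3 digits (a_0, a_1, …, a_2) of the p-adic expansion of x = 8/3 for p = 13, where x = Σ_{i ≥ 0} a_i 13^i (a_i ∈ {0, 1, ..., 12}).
(a_0, …, a_2) = (7, 4, 4)

v_13(8/3) = 0 (numerator and denominator both coprime to 13), so x ∈ ℤ_13^×. Compute digits iteratively via a_i = x_i mod 13, x_{i+1} = (x_i − a_i)/13, with x_0 = x:
  x_0 = 8/3;  a_0 = 7;  x_1 = (x_0 − 7)/13 = -1/3
  x_1 = -1/3;  a_1 = 4;  x_2 = (x_1 − 4)/13 = -1/3
  x_2 = -1/3;  a_2 = 4;  x_3 = (x_2 − 4)/13 = -1/3
Digits: (7, 4, 4).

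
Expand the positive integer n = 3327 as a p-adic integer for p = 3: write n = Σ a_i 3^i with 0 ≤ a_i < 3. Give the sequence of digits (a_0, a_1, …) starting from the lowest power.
(a_0, a_1, …) = (0, 2, 0, 0, 2, 1, 1, 1)

Repeated division by 3 gives the digits low-to-high: 3327 = 2·3^1 + 2·3^4 + 1·3^5 + 1·3^6 + 1·3^7. Digit sequence: (0, 2, 0, 0, 2, 1, 1, 1).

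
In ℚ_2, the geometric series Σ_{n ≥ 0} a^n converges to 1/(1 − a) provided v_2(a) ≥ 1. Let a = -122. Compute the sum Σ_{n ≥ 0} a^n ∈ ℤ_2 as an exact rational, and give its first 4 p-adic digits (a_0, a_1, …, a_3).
Σ a^n = 1/(1 − a) = 1/123;  first 4 digits = (1, 1, 0, 0)

v_2(a) = 1 ≥ 1, so the series converges in ℤ_2 to 1/(1 − a) = 1/(1 − (-122)) = 1/123. Expand this rational in ℤ_2: compute digits iteratively via d_i = x_i mod 2, x_{i+1} = (x_i − d_i)/2. The first 4 digits are (1, 1, 0, 0).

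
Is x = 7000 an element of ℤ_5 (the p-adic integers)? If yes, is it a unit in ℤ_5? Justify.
x ∈ ℤ_5 but not a unit; v_5(x) = 3 > 0

ℤ_5 = {x ∈ ℚ_5 : v_5(x) ≥ 0} and ℤ_5^× = {x ∈ ℤ_5 : v_5(x) = 0}. Here v_5(7000) = v_5(num) − v_5(den) = 3; compare against these criteria.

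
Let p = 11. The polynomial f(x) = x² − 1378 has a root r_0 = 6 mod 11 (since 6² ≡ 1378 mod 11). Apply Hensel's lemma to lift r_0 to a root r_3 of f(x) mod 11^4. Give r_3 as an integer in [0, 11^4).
r_3 = 9092 (mod 14641)

Hensel's recurrence: r_{i+1} = r_i − f(r_i)·(f′(r_i))^{-1} mod 11^{i+2}, with f′(x) = 2x. Iterate:
  r_0 = 6 (mod 11)
  r_1 = 17 (mod 121)
  r_2 = 1106 (mod 1331)
  r_3 = 9092 (mod 14641)
Final: r_3 = 9092, and one checks f(r_3) ≡ 0 mod 11^4.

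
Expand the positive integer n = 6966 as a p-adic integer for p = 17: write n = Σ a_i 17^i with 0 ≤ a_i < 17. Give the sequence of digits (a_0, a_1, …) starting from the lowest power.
(a_0, a_1, …) = (13, 1, 7, 1)

Repeated division by 17 gives the digits low-to-high: 6966 = 13 + 1·17^1 + 7·17^2 + 1·17^3. Digit sequence: (13, 1, 7, 1).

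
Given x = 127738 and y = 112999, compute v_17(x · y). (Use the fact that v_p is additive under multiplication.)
v_17(14434266262) = 6

v_p(x) = 3 (factor: 127738 = 17^3 · 26); v_p(y) = 3 (factor: 112999 = 17^3 · 23). Additivity: v_p(xy) = v_p(x) + v_p(y) = 3 + 3 = 6. (Direct check: xy = 14434266262 = 17^6 · (598).)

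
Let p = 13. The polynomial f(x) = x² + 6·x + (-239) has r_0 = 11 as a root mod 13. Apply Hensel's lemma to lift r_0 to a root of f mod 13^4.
r_3 = 25725 (mod 28561)

Hensel: r_{i+1} = r_i − f(r_i)·(f′(r_i))^{-1} mod 13^{i+2}, f′(x) = 2x + 6. Iterate:
  r_0 = 11 (mod 13)
  r_1 = 37 (mod 169)
  r_2 = 1558 (mod 2197)
  r_3 = 25725 (mod 28561)
Final: r = 25725 satisfies f(r) ≡ 0 mod 13^4.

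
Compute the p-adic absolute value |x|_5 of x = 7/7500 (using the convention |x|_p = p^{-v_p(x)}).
|7/7500|_5 = 625

Step 1 — compute v_5(x) by factoring powers of 5 out of the numerator and denominator: v_5(7/7500) = -4. Step 2 — apply |x|_p = p^{-v_p(x)} = 5^{4} = 625.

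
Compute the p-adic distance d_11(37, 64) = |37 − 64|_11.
d_11(37, 64) = 1

Step 1 — x − y = 37 − 64 = -27. Step 2 — v_11(-27) = 0 (factor: -27 = −(11^0 · 27); the sign does not affect v_p). Step 3 — |x − y|_11 = 11^{0} = 1.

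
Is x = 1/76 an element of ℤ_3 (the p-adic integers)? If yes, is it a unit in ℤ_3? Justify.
x ∈ ℤ_3^× (unit); v_3(x) = 0

ℤ_3 = {x ∈ ℚ_3 : v_3(x) ≥ 0} and ℤ_3^× = {x ∈ ℤ_3 : v_3(x) = 0}. Here v_3(1/76) = v_3(num) − v_3(den) = 0; compare against these criteria.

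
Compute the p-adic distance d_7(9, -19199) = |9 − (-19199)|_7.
d_7(9, -19199) = 1/2401

Step 1 — x − y = 9 − (-19199) = 19208. Step 2 — v_7(19208) = 4 (factor: 19208 = (7^4 · 8); the sign does not affect v_p). Step 3 — |x − y|_7 = 7^{-4} = 1/2401.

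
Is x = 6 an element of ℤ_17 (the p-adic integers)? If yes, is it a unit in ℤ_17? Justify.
x ∈ ℤ_17^× (unit); v_17(x) = 0

ℤ_17 = {x ∈ ℚ_17 : v_17(x) ≥ 0} and ℤ_17^× = {x ∈ ℤ_17 : v_17(x) = 0}. Here v_17(6) = v_17(num) − v_17(den) = 0; compare against these criteria.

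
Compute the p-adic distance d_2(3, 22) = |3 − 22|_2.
d_2(3, 22) = 1

Step 1 — x − y = 3 − 22 = -19. Step 2 — v_2(-19) = 0 (factor: -19 = −(2^0 · 19); the sign does not affect v_p). Step 3 — |x − y|_2 = 2^{0} = 1.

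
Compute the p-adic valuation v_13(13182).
v_13(13182) = 3

v_13(n) is the largest exponent k such that 13^k divides n. Factor out: 13182 = 13^3 · 6. (Sign doesn't affect v_p.) So v_13(13182) = 3.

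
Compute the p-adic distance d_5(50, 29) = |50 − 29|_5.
d_5(50, 29) = 1

Step 1 — x − y = 50 − 29 = 21. Step 2 — v_5(21) = 0 (factor: 21 = (5^0 · 21); the sign does not affect v_p). Step 3 — |x − y|_5 = 5^{0} = 1.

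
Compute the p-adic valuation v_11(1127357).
v_11(1127357) = 5

v_11(n) is the largest exponent k such that 11^k divides n. Factor out: 1127357 = 11^5 · 7. (Sign doesn't affect v_p.) So v_11(1127357) = 5.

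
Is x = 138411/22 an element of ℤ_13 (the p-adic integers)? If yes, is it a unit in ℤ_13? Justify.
x ∈ ℤ_13 but not a unit; v_13(x) = 3 > 0

ℤ_13 = {x ∈ ℚ_13 : v_13(x) ≥ 0} and ℤ_13^× = {x ∈ ℤ_13 : v_13(x) = 0}. Here v_13(138411/22) = v_13(num) − v_13(den) = 3; compare against these criteria.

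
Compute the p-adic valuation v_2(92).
v_2(92) = 2

v_2(n) is the largest exponent k such that 2^k divides n. Factor out: 92 = 2^2 · 23. (Sign doesn't affect v_p.) So v_2(92) = 2.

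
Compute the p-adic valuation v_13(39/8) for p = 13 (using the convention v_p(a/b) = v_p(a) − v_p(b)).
v_13(39/8) = 1

Factor powers of 13 from the numerator and denominator of the reduced fraction: 39 = 13^1 · 3 and 8 = 13^0 · 8. Apply v_p(a/b) = v_p(a) − v_p(b): v_13(39/8) = 1 − 0 = 1.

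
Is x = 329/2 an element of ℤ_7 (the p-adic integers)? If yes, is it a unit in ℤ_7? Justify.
x ∈ ℤ_7 but not a unit; v_7(x) = 1 > 0

ℤ_7 = {x ∈ ℚ_7 : v_7(x) ≥ 0} and ℤ_7^× = {x ∈ ℤ_7 : v_7(x) = 0}. Here v_7(329/2) = v_7(num) − v_7(den) = 1; compare against these criteria.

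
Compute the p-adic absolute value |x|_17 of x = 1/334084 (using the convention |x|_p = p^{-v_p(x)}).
|1/334084|_17 = 83521

Step 1 — compute v_17(x) by factoring powers of 17 out of the numerator and denominator: v_17(1/334084) = -4. Step 2 — apply |x|_p = p^{-v_p(x)} = 17^{4} = 83521.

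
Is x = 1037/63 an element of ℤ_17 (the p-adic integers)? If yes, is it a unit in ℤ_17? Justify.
x ∈ ℤ_17 but not a unit; v_17(x) = 1 > 0

ℤ_17 = {x ∈ ℚ_17 : v_17(x) ≥ 0} and ℤ_17^× = {x ∈ ℤ_17 : v_17(x) = 0}. Here v_17(1037/63) = v_17(num) − v_17(den) = 1; compare against these criteria.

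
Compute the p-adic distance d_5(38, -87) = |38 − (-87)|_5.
d_5(38, -87) = 1/125

Step 1 — x − y = 38 − (-87) = 125. Step 2 — v_5(125) = 3 (factor: 125 = (5^3 · 1); the sign does not affect v_p). Step 3 — |x − y|_5 = 5^{-3} = 1/125.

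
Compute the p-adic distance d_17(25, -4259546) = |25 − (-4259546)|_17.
d_17(25, -4259546) = 1/1419857

Step 1 — x − y = 25 − (-4259546) = 4259571. Step 2 — v_17(4259571) = 5 (factor: 4259571 = (17^5 · 3); the sign does not affect v_p). Step 3 — |x − y|_17 = 17^{-5} = 1/1419857.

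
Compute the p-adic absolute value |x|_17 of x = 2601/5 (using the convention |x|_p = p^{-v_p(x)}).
|2601/5|_17 = 1/289

Step 1 — compute v_17(x) by factoring powers of 17 out of the numerator and denominator: v_17(2601/5) = 2. Step 2 — apply |x|_p = p^{-v_p(x)} = 17^{-2} = 1/289.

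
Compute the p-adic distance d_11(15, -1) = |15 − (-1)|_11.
d_11(15, -1) = 1

Step 1 — x − y = 15 − (-1) = 16. Step 2 — v_11(16) = 0 (factor: 16 = (11^0 · 16); the sign does not affect v_p). Step 3 — |x − y|_11 = 11^{0} = 1.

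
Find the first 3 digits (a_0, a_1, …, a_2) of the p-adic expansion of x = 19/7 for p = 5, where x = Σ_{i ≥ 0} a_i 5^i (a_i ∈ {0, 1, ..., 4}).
(a_0, …, a_2) = (2, 3, 3)

v_5(19/7) = 0 (numerator and denominator both coprime to 5), so x ∈ ℤ_5^×. Compute digits iteratively via a_i = x_i mod 5, x_{i+1} = (x_i − a_i)/5, with x_0 = x:
  x_0 = 19/7;  a_0 = 2;  x_1 = (x_0 − 2)/5 = 1/7
  x_1 = 1/7;  a_1 = 3;  x_2 = (x_1 − 3)/5 = -4/7
  x_2 = -4/7;  a_2 = 3;  x_3 = (x_2 − 3)/5 = -5/7
Digits: (2, 3, 3).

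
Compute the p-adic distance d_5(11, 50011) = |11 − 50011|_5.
d_5(11, 50011) = 1/3125

Step 1 — x − y = 11 − 50011 = -50000. Step 2 — v_5(-50000) = 5 (factor: -50000 = −(5^5 · 16); the sign does not affect v_p). Step 3 — |x − y|_5 = 5^{-5} = 1/3125.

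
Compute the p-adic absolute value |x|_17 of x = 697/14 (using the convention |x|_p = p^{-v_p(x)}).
|697/14|_17 = 1/17

Step 1 — compute v_17(x) by factoring powers of 17 out of the numerator and denominator: v_17(697/14) = 1. Step 2 — apply |x|_p = p^{-v_p(x)} = 17^{-1} = 1/17.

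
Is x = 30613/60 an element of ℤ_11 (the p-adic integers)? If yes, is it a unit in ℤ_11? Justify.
x ∈ ℤ_11 but not a unit; v_11(x) = 3 > 0

ℤ_11 = {x ∈ ℚ_11 : v_11(x) ≥ 0} and ℤ_11^× = {x ∈ ℤ_11 : v_11(x) = 0}. Here v_11(30613/60) = v_11(num) − v_11(den) = 3; compare against these criteria.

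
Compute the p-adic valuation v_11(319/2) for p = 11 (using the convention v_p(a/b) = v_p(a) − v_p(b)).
v_11(319/2) = 1

Factor powers of 11 from the numerator and denominator of the reduced fraction: 319 = 11^1 · 29 and 2 = 11^0 · 2. Apply v_p(a/b) = v_p(a) − v_p(b): v_11(319/2) = 1 − 0 = 1.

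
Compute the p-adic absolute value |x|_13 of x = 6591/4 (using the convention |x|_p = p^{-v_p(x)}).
|6591/4|_13 = 1/2197

Step 1 — compute v_13(x) by factoring powers of 13 out of the numerator and denominator: v_13(6591/4) = 3. Step 2 — apply |x|_p = p^{-v_p(x)} = 13^{-3} = 1/2197.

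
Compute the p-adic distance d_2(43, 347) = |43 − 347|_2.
d_2(43, 347) = 1/16

Step 1 — x − y = 43 − 347 = -304. Step 2 — v_2(-304) = 4 (factor: -304 = −(2^4 · 19); the sign does not affect v_p). Step 3 — |x − y|_2 = 2^{-4} = 1/16.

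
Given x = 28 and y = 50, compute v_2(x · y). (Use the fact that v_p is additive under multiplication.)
v_2(1400) = 3

v_p(x) = 2 (factor: 28 = 2^2 · 7); v_p(y) = 1 (factor: 50 = 2^1 · 25). Additivity: v_p(xy) = v_p(x) + v_p(y) = 2 + 1 = 3. (Direct check: xy = 1400 = 2^3 · (175).)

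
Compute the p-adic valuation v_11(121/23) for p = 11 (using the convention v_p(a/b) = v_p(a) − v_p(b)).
v_11(121/23) = 2

Factor powers of 11 from the numerator and denominator of the reduced fraction: 121 = 11^2 · 1 and 23 = 11^0 · 23. Apply v_p(a/b) = v_p(a) − v_p(b): v_11(121/23) = 2 − 0 = 2.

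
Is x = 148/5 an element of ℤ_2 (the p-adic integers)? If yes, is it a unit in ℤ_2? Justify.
x ∈ ℤ_2 but not a unit; v_2(x) = 2 > 0

ℤ_2 = {x ∈ ℚ_2 : v_2(x) ≥ 0} and ℤ_2^× = {x ∈ ℤ_2 : v_2(x) = 0}. Here v_2(148/5) = v_2(num) − v_2(den) = 2; compare against these criteria.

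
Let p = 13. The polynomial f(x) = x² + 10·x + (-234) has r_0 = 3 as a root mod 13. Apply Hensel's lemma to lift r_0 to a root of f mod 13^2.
r_1 = 68 (mod 169)

Hensel: r_{i+1} = r_i − f(r_i)·(f′(r_i))^{-1} mod 13^{i+2}, f′(x) = 2x + 10. Iterate:
  r_0 = 3 (mod 13)
  r_1 = 68 (mod 169)
Final: r = 68 satisfies f(r) ≡ 0 mod 13^2.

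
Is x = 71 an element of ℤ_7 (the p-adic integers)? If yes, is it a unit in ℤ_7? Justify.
x ∈ ℤ_7^× (unit); v_7(x) = 0

ℤ_7 = {x ∈ ℚ_7 : v_7(x) ≥ 0} and ℤ_7^× = {x ∈ ℤ_7 : v_7(x) = 0}. Here v_7(71) = v_7(num) − v_7(den) = 0; compare against these criteria.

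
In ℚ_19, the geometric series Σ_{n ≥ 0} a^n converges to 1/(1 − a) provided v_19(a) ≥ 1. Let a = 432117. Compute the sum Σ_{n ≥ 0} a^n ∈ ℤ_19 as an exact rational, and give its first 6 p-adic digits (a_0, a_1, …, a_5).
Σ a^n = 1/(1 − a) = -1/432116;  first 6 digits = (1, 0, 0, 6, 3, 0)

v_19(a) = 3 ≥ 1, so the series converges in ℤ_19 to 1/(1 − a) = 1/(1 − 432117) = -1/432116. Expand this rational in ℤ_19: compute digits iteratively via d_i = x_i mod 19, x_{i+1} = (x_i − d_i)/19. The first 6 digits are (1, 0, 0, 6, 3, 0).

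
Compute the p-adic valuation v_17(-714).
v_17(-714) = 1

v_17(n) is the largest exponent k such that 17^k divides n. Factor out: -714 = -17^1 · 42. (Sign doesn't affect v_p.) So v_17(-714) = 1.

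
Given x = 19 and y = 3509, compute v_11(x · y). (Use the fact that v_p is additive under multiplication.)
v_11(66671) = 2

v_p(x) = 0 (factor: 19 = 11^0 · 19); v_p(y) = 2 (factor: 3509 = 11^2 · 29). Additivity: v_p(xy) = v_p(x) + v_p(y) = 0 + 2 = 2. (Direct check: xy = 66671 = 11^2 · (551).)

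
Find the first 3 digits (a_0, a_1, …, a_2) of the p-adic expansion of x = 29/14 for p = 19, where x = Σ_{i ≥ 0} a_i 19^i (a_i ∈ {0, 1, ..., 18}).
(a_0, …, a_2) = (17, 6, 1)

v_19(29/14) = 0 (numerator and denominator both coprime to 19), so x ∈ ℤ_19^×. Compute digits iteratively via a_i = x_i mod 19, x_{i+1} = (x_i − a_i)/19, with x_0 = x:
  x_0 = 29/14;  a_0 = 17;  x_1 = (x_0 − 17)/19 = -11/14
  x_1 = -11/14;  a_1 = 6;  x_2 = (x_1 − 6)/19 = -5/14
  x_2 = -5/14;  a_2 = 1;  x_3 = (x_2 − 1)/19 = -1/14
Digits: (17, 6, 1).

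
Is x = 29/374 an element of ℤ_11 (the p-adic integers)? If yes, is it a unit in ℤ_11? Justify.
x ∉ ℤ_11 (v_11(x) = -1 < 0)

ℤ_11 = {x ∈ ℚ_11 : v_11(x) ≥ 0} and ℤ_11^× = {x ∈ ℤ_11 : v_11(x) = 0}. Here v_11(29/374) = v_11(num) − v_11(den) = -1; compare against these criteria.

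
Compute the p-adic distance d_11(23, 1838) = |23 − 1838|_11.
d_11(23, 1838) = 1/121

Step 1 — x − y = 23 − 1838 = -1815. Step 2 — v_11(-1815) = 2 (factor: -1815 = −(11^2 · 15); the sign does not affect v_p). Step 3 — |x − y|_11 = 11^{-2} = 1/121.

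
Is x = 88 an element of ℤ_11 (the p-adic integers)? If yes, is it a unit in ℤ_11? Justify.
x ∈ ℤ_11 but not a unit; v_11(x) = 1 > 0

ℤ_11 = {x ∈ ℚ_11 : v_11(x) ≥ 0} and ℤ_11^× = {x ∈ ℤ_11 : v_11(x) = 0}. Here v_11(88) = v_11(num) − v_11(den) = 1; compare against these criteria.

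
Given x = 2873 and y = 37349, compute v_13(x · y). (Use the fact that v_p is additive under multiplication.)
v_13(107303677) = 5

v_p(x) = 2 (factor: 2873 = 13^2 · 17); v_p(y) = 3 (factor: 37349 = 13^3 · 17). Additivity: v_p(xy) = v_p(x) + v_p(y) = 2 + 3 = 5. (Direct check: xy = 107303677 = 13^5 · (289).)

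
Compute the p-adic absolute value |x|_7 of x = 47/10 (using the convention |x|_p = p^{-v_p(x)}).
|47/10|_7 = 1

Step 1 — compute v_7(x) by factoring powers of 7 out of the numerator and denominator: v_7(47/10) = 0. Step 2 — apply |x|_p = p^{-v_p(x)} = 7^{0} = 1.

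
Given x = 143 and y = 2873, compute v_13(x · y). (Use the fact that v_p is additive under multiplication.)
v_13(410839) = 3

v_p(x) = 1 (factor: 143 = 13^1 · 11); v_p(y) = 2 (factor: 2873 = 13^2 · 17). Additivity: v_p(xy) = v_p(x) + v_p(y) = 1 + 2 = 3. (Direct check: xy = 410839 = 13^3 · (187).)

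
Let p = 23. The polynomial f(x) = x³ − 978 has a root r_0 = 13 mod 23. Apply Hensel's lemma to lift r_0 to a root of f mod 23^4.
r_3 = 273874 (mod 279841)

Hensel: r_{i+1} = r_i − f(r_i)/f′(r_i) mod 23^{i+2}, where f′(x) = 3x². Iterate:
  r_0 = 13 (mod 23)
  r_1 = 381 (mod 529)
  r_2 = 6200 (mod 12167)
  r_3 = 273874 (mod 279841)
Final: r = 273874 with f(r) ≡ 0 mod 23^4.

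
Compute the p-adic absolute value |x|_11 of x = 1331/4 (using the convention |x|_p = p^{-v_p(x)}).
|1331/4|_11 = 1/1331

Step 1 — compute v_11(x) by factoring powers of 11 out of the numerator and denominator: v_11(1331/4) = 3. Step 2 — apply |x|_p = p^{-v_p(x)} = 11^{-3} = 1/1331.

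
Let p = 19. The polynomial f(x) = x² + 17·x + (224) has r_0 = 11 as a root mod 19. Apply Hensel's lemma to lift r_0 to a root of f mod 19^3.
r_2 = 4172 (mod 6859)

Hensel: r_{i+1} = r_i − f(r_i)·(f′(r_i))^{-1} mod 19^{i+2}, f′(x) = 2x + 17. Iterate:
  r_0 = 11 (mod 19)
  r_1 = 201 (mod 361)
  r_2 = 4172 (mod 6859)
Final: r = 4172 satisfies f(r) ≡ 0 mod 19^3.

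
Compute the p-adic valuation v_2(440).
v_2(440) = 3

v_2(n) is the largest exponent k such that 2^k divides n. Factor out: 440 = 2^3 · 55. (Sign doesn't affect v_p.) So v_2(440) = 3.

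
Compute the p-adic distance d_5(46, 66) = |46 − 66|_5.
d_5(46, 66) = 1/5

Step 1 — x − y = 46 − 66 = -20. Step 2 — v_5(-20) = 1 (factor: -20 = −(5^1 · 4); the sign does not affect v_p). Step 3 — |x − y|_5 = 5^{-1} = 1/5.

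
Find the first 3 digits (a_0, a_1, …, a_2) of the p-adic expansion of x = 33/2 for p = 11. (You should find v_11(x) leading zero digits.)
(a_0, …, a_2) = (0, 7, 5)

v_11(33/2) = 1, so a_0 = ... = a_0 = 0. Factor out: x = 11^1 · u with u = 3/2 a unit in ℤ_11. Expand u iteratively via a_{v+i} = u_i mod 11, u_{i+1} = (u_i − a_{v+i})/11:
  u_0 = 3/2;  a_1 = 7;  u_1 = (u_0 − 7)/11 = -1/2
  u_1 = -1/2;  a_2 = 5;  u_2 = (u_1 − 5)/11 = -1/2
Digits: (0, 7, 5).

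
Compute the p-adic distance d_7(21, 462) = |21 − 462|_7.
d_7(21, 462) = 1/49

Step 1 — x − y = 21 − 462 = -441. Step 2 — v_7(-441) = 2 (factor: -441 = −(7^2 · 9); the sign does not affect v_p). Step 3 — |x − y|_7 = 7^{-2} = 1/49.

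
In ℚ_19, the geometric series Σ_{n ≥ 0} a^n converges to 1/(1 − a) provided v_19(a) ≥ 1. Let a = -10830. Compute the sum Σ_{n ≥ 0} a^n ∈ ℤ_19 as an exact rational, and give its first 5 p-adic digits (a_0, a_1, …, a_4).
Σ a^n = 1/(1 − a) = 1/10831;  first 5 digits = (1, 0, 8, 17, 6)

v_19(a) = 2 ≥ 1, so the series converges in ℤ_19 to 1/(1 − a) = 1/(1 − (-10830)) = 1/10831. Expand this rational in ℤ_19: compute digits iteratively via d_i = x_i mod 19, x_{i+1} = (x_i − d_i)/19. The first 5 digits are (1, 0, 8, 17, 6).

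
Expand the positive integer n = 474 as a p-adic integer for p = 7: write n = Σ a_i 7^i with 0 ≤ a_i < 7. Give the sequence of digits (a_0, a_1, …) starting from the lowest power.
(a_0, a_1, …) = (5, 4, 2, 1)

Repeated division by 7 gives the digits low-to-high: 474 = 5 + 4·7^1 + 2·7^2 + 1·7^3. Digit sequence: (5, 4, 2, 1).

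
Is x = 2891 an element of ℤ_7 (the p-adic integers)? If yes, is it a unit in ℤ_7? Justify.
x ∈ ℤ_7 but not a unit; v_7(x) = 2 > 0

ℤ_7 = {x ∈ ℚ_7 : v_7(x) ≥ 0} and ℤ_7^× = {x ∈ ℤ_7 : v_7(x) = 0}. Here v_7(2891) = v_7(num) − v_7(den) = 2; compare against these criteria.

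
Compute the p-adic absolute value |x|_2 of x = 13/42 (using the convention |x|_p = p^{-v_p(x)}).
|13/42|_2 = 2

Step 1 — compute v_2(x) by factoring powers of 2 out of the numerator and denominator: v_2(13/42) = -1. Step 2 — apply |x|_p = p^{-v_p(x)} = 2^{1} = 2.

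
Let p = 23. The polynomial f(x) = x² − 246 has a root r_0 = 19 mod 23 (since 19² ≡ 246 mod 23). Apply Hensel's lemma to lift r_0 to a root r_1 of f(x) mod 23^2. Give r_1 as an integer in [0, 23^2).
r_1 = 364 (mod 529)

Hensel's recurrence: r_{i+1} = r_i − f(r_i)·(f′(r_i))^{-1} mod 23^{i+2}, with f′(x) = 2x. Iterate:
  r_0 = 19 (mod 23)
  r_1 = 364 (mod 529)
Final: r_1 = 364, and one checks f(r_1) ≡ 0 mod 23^2.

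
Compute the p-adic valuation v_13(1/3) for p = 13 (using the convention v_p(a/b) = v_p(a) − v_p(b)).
v_13(1/3) = 0

Factor powers of 13 from the numerator and denominator of the reduced fraction: 1 = 13^0 · 1 and 3 = 13^0 · 3. Apply v_p(a/b) = v_p(a) − v_p(b): v_13(1/3) = 0 − 0 = 0.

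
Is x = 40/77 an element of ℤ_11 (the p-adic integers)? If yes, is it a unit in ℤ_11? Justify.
x ∉ ℤ_11 (v_11(x) = -1 < 0)

ℤ_11 = {x ∈ ℚ_11 : v_11(x) ≥ 0} and ℤ_11^× = {x ∈ ℤ_11 : v_11(x) = 0}. Here v_11(40/77) = v_11(num) − v_11(den) = -1; compare against these criteria.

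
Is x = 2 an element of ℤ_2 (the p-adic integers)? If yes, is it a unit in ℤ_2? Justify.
x ∈ ℤ_2 but not a unit; v_2(x) = 1 > 0

ℤ_2 = {x ∈ ℚ_2 : v_2(x) ≥ 0} and ℤ_2^× = {x ∈ ℤ_2 : v_2(x) = 0}. Here v_2(2) = v_2(num) − v_2(den) = 1; compare against these criteria.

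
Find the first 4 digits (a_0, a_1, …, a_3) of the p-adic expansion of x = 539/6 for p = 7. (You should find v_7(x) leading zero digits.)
(a_0, …, a_3) = (0, 0, 3, 1)

v_7(539/6) = 2, so a_0 = ... = a_1 = 0. Factor out: x = 7^2 · u with u = 11/6 a unit in ℤ_7. Expand u iteratively via a_{v+i} = u_i mod 7, u_{i+1} = (u_i − a_{v+i})/7:
  u_0 = 11/6;  a_2 = 3;  u_1 = (u_0 − 3)/7 = -1/6
  u_1 = -1/6;  a_3 = 1;  u_2 = (u_1 − 1)/7 = -1/6
Digits: (0, 0, 3, 1).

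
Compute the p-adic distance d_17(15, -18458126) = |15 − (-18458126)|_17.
d_17(15, -18458126) = 1/1419857

Step 1 — x − y = 15 − (-18458126) = 18458141. Step 2 — v_17(18458141) = 5 (factor: 18458141 = (17^5 · 13); the sign does not affect v_p). Step 3 — |x − y|_17 = 17^{-5} = 1/1419857.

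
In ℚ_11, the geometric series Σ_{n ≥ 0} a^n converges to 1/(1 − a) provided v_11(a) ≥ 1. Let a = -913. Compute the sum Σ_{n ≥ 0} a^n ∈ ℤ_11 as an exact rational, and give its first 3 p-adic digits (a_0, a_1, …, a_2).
Σ a^n = 1/(1 − a) = 1/914;  first 3 digits = (1, 5, 6)

v_11(a) = 1 ≥ 1, so the series converges in ℤ_11 to 1/(1 − a) = 1/(1 − (-913)) = 1/914. Expand this rational in ℤ_11: compute digits iteratively via d_i = x_i mod 11, x_{i+1} = (x_i − d_i)/11. The first 3 digits are (1, 5, 6).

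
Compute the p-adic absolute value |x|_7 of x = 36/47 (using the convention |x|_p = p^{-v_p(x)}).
|36/47|_7 = 1

Step 1 — compute v_7(x) by factoring powers of 7 out of the numerator and denominator: v_7(36/47) = 0. Step 2 — apply |x|_p = p^{-v_p(x)} = 7^{0} = 1.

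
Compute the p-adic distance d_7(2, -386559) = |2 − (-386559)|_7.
d_7(2, -386559) = 1/16807

Step 1 — x − y = 2 − (-386559) = 386561. Step 2 — v_7(386561) = 5 (factor: 386561 = (7^5 · 23); the sign does not affect v_p). Step 3 — |x − y|_7 = 7^{-5} = 1/16807.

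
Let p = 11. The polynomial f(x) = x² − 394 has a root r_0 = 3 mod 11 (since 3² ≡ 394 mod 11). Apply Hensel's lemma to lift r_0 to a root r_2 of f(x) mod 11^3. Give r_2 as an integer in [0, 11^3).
r_2 = 410 (mod 1331)

Hensel's recurrence: r_{i+1} = r_i − f(r_i)·(f′(r_i))^{-1} mod 11^{i+2}, with f′(x) = 2x. Iterate:
  r_0 = 3 (mod 11)
  r_1 = 47 (mod 121)
  r_2 = 410 (mod 1331)
Final: r_2 = 410, and one checks f(r_2) ≡ 0 mod 11^3.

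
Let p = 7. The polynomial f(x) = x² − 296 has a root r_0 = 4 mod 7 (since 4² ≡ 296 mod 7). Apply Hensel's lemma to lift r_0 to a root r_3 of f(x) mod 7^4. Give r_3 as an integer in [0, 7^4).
r_3 = 1901 (mod 2401)

Hensel's recurrence: r_{i+1} = r_i − f(r_i)·(f′(r_i))^{-1} mod 7^{i+2}, with f′(x) = 2x. Iterate:
  r_0 = 4 (mod 7)
  r_1 = 39 (mod 49)
  r_2 = 186 (mod 343)
  r_3 = 1901 (mod 2401)
Final: r_3 = 1901, and one checks f(r_3) ≡ 0 mod 7^4.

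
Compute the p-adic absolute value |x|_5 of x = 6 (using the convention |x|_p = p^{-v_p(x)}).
|6|_5 = 1

Step 1 — compute v_5(x) by factoring powers of 5 out of the numerator and denominator: v_5(6) = 0. Step 2 — apply |x|_p = p^{-v_p(x)} = 5^{0} = 1.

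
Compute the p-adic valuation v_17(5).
v_17(5) = 0

v_17(n) is the largest exponent k such that 17^k divides n. Factor out: 5 = 17^0 · 5. (Sign doesn't affect v_p.) So v_17(5) = 0.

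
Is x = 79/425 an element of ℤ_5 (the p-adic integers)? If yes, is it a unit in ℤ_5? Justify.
x ∉ ℤ_5 (v_5(x) = -2 < 0)

ℤ_5 = {x ∈ ℚ_5 : v_5(x) ≥ 0} and ℤ_5^× = {x ∈ ℤ_5 : v_5(x) = 0}. Here v_5(79/425) = v_5(num) − v_5(den) = -2; compare against these criteria.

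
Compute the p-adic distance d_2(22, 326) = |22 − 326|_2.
d_2(22, 326) = 1/16

Step 1 — x − y = 22 − 326 = -304. Step 2 — v_2(-304) = 4 (factor: -304 = −(2^4 · 19); the sign does not affect v_p). Step 3 — |x − y|_2 = 2^{-4} = 1/16.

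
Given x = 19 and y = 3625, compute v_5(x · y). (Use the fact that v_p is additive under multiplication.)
v_5(68875) = 3

v_p(x) = 0 (factor: 19 = 5^0 · 19); v_p(y) = 3 (factor: 3625 = 5^3 · 29). Additivity: v_p(xy) = v_p(x) + v_p(y) = 0 + 3 = 3. (Direct check: xy = 68875 = 5^3 · (551).)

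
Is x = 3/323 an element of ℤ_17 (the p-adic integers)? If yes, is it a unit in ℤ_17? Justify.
x ∉ ℤ_17 (v_17(x) = -1 < 0)

ℤ_17 = {x ∈ ℚ_17 : v_17(x) ≥ 0} and ℤ_17^× = {x ∈ ℤ_17 : v_17(x) = 0}. Here v_17(3/323) = v_17(num) − v_17(den) = -1; compare against these criteria.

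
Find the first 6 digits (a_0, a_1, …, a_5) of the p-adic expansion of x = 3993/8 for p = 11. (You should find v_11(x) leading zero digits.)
(a_0, …, a_5) = (0, 0, 0, 10, 6, 9)

v_11(3993/8) = 3, so a_0 = ... = a_2 = 0. Factor out: x = 11^3 · u with u = 3/8 a unit in ℤ_11. Expand u iteratively via a_{v+i} = u_i mod 11, u_{i+1} = (u_i − a_{v+i})/11:
  u_0 = 3/8;  a_3 = 10;  u_1 = (u_0 − 10)/11 = -7/8
  u_1 = -7/8;  a_4 = 6;  u_2 = (u_1 − 6)/11 = -5/8
  u_2 = -5/8;  a_5 = 9;  u_3 = (u_2 − 9)/11 = -7/8
Digits: (0, 0, 0, 10, 6, 9).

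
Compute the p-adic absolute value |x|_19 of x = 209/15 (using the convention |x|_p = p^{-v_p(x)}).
|209/15|_19 = 1/19

Step 1 — compute v_19(x) by factoring powers of 19 out of the numerator and denominator: v_19(209/15) = 1. Step 2 — apply |x|_p = p^{-v_p(x)} = 19^{-1} = 1/19.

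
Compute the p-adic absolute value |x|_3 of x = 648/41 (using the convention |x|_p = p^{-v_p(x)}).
|648/41|_3 = 1/81

Step 1 — compute v_3(x) by factoring powers of 3 out of the numerator and denominator: v_3(648/41) = 4. Step 2 — apply |x|_p = p^{-v_p(x)} = 3^{-4} = 1/81.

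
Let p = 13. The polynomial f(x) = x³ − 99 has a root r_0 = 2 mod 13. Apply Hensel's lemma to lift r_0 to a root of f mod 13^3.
r_2 = 80 (mod 2197)

Hensel: r_{i+1} = r_i − f(r_i)/f′(r_i) mod 13^{i+2}, where f′(x) = 3x². Iterate:
  r_0 = 2 (mod 13)
  r_1 = 80 (mod 169)
  r_2 = 80 (mod 2197)
Final: r = 80 with f(r) ≡ 0 mod 13^3.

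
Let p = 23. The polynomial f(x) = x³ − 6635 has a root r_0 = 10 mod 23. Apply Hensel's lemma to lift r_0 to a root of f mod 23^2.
r_1 = 355 (mod 529)

Hensel: r_{i+1} = r_i − f(r_i)/f′(r_i) mod 23^{i+2}, where f′(x) = 3x². Iterate:
  r_0 = 10 (mod 23)
  r_1 = 355 (mod 529)
Final: r = 355 with f(r) ≡ 0 mod 23^2.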